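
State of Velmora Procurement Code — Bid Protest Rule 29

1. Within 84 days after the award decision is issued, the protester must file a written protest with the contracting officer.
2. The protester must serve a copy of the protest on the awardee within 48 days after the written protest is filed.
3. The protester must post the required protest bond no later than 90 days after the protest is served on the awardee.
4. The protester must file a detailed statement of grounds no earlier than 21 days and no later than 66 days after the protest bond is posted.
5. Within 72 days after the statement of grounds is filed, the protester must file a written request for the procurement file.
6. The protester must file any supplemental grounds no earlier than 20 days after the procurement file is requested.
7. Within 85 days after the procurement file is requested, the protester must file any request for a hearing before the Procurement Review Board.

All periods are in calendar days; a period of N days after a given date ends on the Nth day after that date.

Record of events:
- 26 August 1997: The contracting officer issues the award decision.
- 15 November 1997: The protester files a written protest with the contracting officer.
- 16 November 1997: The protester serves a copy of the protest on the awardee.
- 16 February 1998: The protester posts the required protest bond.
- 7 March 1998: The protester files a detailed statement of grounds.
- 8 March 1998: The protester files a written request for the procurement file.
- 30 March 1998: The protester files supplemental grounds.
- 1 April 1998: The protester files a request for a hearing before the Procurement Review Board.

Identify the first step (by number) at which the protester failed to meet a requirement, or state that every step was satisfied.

Step 1: 84 days after 26 August 1997 (when the award decision is issued) is 18 November 1997; completed 15 November 1997, before the deadline.
Step 2: 48 days after 15 November 1997 (when the written protest is filed) is 2 January 1998; done 16 November 1997 — timely.
Step 3: 90 days after 16 November 1997 (when the protest is served on the awardee) is 14 February 1998; not done until 16 February 1998, 2 days after the deadline.
Later steps need not be reached.

Step 3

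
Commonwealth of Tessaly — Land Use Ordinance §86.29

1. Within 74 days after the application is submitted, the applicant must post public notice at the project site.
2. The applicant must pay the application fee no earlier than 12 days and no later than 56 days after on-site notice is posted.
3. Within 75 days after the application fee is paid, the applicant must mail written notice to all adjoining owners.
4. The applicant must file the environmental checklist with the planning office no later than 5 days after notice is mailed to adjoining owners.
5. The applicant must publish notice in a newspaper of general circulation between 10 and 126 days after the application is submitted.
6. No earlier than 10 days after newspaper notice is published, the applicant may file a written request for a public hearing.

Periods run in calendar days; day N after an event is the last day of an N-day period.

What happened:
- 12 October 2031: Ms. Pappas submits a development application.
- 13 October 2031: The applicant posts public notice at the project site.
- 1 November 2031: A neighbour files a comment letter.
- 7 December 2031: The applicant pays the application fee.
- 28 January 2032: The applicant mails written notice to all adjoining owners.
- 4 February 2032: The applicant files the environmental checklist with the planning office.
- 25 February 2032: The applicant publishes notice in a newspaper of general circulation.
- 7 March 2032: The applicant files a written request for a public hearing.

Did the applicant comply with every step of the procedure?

No

Step 1 — counting 74 days from 12 October 2031 (when the application is submitted) gives a deadline of 25 December 2031; 13 October 2031 is within that limit.
Step 2 — 12 and 56 days from 13 October 2031 (when on-site notice is posted) are 25 October 2031 and 8 December 2031 respectively; done 7 December 2031 — within the window.
Step 3 — counting 75 days from 7 December 2031 (when the application fee is paid) gives a deadline of 20 February 2032; 28 January 2032 is within that limit.
Step 4 — counting 5 days from 28 January 2032 (when notice is mailed to adjoining owners) gives a deadline of 2 February 2032; 4 February 2032 misses that deadline by 2 days.
That is the first point of non-compliance.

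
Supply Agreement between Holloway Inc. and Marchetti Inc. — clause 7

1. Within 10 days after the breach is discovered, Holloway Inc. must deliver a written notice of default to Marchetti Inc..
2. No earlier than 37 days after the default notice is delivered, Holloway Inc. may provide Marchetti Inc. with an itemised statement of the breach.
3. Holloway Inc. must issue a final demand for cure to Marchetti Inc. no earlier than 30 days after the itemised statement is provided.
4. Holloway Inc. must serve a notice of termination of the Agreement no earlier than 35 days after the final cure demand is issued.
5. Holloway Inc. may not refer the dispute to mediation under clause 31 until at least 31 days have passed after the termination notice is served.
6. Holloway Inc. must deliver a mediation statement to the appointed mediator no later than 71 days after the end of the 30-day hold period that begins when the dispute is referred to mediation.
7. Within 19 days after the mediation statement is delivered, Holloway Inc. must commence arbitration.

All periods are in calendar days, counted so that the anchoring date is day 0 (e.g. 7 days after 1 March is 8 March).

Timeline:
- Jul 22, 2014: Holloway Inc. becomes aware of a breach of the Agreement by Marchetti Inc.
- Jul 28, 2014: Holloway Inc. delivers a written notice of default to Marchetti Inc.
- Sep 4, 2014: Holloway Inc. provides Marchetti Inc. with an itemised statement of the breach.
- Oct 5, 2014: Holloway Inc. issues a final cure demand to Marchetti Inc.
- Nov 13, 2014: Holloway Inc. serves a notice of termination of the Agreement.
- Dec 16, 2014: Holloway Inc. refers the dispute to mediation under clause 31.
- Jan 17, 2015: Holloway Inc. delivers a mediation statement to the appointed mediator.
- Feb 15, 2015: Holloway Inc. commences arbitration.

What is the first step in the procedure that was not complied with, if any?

Step 1 — counting 10 days from Jul 22, 2014 (when the breach is discovered) gives a deadline of Aug 1, 2014; done Jul 28, 2014 — timely.
Step 2 — must wait 37 days from Jul 28, 2014 (when the default notice is delivered), so not before Sep 3, 2014; Sep 4, 2014 is on or after that date.
Step 3 — must wait 30 days from Sep 4, 2014 (when the itemised statement is provided), so not before Oct 4, 2014; Oct 5, 2014 is on or after that date.
Step 4 — must wait 35 days from Oct 5, 2014 (when the final cure demand is issued), so not before Nov 9, 2014; Nov 13, 2014 is on or after that date.
Step 5 — must wait 31 days from Nov 13, 2014 (when the termination notice is served), so not before Dec 14, 2014; done Dec 16, 2014, after the minimum wait.
Step 6 — counting 71 days from Jan 15, 2015 (end of the 30-day hold period, which began when the dispute is referred to mediation on Dec 16, 2014) gives a deadline of Mar 27, 2015; Jan 17, 2015 is within that limit.
Step 7 — counting 19 days from Jan 17, 2015 (when the mediation statement is delivered) gives a deadline of Feb 5, 2015; not done until Feb 15, 2015, 10 days after the deadline.

Step 7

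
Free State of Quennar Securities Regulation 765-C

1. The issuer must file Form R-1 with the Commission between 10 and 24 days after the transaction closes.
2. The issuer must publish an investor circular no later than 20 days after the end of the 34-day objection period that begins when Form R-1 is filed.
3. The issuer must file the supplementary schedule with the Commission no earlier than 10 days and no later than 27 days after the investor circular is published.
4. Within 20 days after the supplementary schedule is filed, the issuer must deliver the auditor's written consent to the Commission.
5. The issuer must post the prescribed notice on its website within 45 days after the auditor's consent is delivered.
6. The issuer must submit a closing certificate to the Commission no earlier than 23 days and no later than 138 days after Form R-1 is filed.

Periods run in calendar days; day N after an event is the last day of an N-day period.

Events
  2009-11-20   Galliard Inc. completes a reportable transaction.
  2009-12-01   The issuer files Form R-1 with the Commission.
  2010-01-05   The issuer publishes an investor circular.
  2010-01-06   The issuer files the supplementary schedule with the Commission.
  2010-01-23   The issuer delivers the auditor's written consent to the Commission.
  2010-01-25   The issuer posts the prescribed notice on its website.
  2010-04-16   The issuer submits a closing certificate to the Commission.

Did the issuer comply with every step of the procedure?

Step 1 — 10 and 24 days from 2009-11-20 (when the transaction closes) are 2009-11-30 and 2009-12-14 respectively; 2009-12-01 falls inside that range.
Step 2 — counting 20 days from 2010-01-04 (end of the 34-day objection period, which began when Form R-1 is filed on 2009-12-01) gives a deadline of 2010-01-24; completed 2010-01-05, before the deadline.
Step 3 — 10 and 27 days from 2010-01-05 (when the investor circular is published) are 2010-01-15 and 2010-02-01 respectively; 2010-01-06 is 9 days too early.
The analysis stops there.

No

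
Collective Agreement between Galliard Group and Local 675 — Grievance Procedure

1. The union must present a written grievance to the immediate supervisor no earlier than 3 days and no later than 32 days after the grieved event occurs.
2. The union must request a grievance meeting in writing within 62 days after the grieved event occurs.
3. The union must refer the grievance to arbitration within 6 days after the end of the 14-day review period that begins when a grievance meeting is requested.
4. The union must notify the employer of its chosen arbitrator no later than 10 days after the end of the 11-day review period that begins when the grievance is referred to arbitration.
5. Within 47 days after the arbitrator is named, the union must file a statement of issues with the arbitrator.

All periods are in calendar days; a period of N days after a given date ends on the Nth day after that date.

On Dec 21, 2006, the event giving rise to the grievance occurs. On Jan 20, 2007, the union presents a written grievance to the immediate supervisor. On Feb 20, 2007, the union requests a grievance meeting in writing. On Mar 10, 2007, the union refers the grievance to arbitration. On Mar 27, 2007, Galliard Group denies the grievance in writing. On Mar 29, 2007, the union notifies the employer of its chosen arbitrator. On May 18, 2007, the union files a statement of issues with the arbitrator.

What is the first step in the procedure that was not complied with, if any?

Step 1: the window is 3–32 days after Dec 21, 2006 (when the grieved event occurs), so Dec 24, 2006 through Jan 22, 2007; done Jan 20, 2007, which is between those dates.
Step 2: 62 days after Dec 21, 2006 (when the grieved event occurs) is Feb 21, 2007; done Feb 20, 2007 — timely.
Step 3: 6 days after Mar 6, 2007 (end of the 14-day review period, which began when a grievance meeting is requested on Feb 20, 2007) is Mar 12, 2007; completed Mar 10, 2007, before the deadline.
Step 4: 10 days after Mar 21, 2007 (end of the 11-day review period, which began when the grievance is referred to arbitration on Mar 10, 2007) is Mar 31, 2007; Mar 29, 2007 is within that limit.
Step 5: 47 days after Mar 29, 2007 (when the arbitrator is named) is May 15, 2007; not done until May 18, 2007, 3 days after the deadline.

Step 5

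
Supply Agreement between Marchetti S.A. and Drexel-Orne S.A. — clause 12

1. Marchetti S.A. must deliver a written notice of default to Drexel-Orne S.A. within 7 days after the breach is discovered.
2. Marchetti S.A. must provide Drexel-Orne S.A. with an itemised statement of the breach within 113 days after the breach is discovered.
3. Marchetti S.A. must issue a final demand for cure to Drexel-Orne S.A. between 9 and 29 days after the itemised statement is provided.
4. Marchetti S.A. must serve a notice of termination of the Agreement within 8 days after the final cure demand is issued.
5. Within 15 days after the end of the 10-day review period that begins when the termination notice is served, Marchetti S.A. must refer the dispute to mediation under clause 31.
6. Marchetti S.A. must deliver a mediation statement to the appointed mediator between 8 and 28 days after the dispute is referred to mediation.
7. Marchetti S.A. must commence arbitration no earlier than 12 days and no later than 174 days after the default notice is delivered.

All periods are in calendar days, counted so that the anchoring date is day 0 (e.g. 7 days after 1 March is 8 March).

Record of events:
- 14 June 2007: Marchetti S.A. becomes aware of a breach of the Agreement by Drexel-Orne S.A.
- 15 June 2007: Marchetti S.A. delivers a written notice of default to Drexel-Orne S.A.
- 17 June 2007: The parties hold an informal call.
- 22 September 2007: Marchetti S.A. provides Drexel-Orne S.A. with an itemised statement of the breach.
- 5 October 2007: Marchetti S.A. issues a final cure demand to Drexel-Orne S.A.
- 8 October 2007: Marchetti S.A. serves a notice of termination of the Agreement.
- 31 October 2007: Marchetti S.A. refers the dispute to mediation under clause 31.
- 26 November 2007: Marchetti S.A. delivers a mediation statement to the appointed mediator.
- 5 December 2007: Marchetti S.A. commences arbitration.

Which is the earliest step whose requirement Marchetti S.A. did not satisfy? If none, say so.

None — every step was satisfied

(1) due by 14 June 2007 + 7 days = 21 June 2007; completed 15 June 2007, before the deadline.
(2) due by 14 June 2007 + 113 days = 5 October 2007; done 22 September 2007 — timely.
(3) the permitted window runs from 22 September 2007 + 9 = 1 October 2007 to 22 September 2007 + 29 = 21 October 2007; done 5 October 2007, which is between those dates.
(4) due by 5 October 2007 + 8 days = 13 October 2007; completed 8 October 2007, before the deadline.
(5) due by 18 October 2007 + 15 days = 2 November 2007; 31 October 2007 is within that limit.
(6) the permitted window runs from 31 October 2007 + 8 = 8 November 2007 to 31 October 2007 + 28 = 28 November 2007; 26 November 2007 falls inside that range.
(7) the permitted window runs from 15 June 2007 + 12 = 27 June 2007 to 15 June 2007 + 174 = 6 December 2007; 5 December 2007 falls inside that range.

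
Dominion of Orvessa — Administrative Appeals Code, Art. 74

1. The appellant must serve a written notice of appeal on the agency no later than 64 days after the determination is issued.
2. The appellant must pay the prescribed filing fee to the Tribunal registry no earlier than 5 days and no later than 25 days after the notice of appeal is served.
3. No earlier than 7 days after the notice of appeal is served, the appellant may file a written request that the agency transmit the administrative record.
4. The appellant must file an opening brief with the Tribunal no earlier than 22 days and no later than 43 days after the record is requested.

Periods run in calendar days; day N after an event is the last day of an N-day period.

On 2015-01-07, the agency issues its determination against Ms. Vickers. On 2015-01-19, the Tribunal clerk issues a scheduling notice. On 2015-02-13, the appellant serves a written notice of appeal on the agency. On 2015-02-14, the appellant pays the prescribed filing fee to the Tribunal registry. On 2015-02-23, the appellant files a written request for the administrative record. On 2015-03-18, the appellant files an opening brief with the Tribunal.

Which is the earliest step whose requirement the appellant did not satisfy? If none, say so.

Step 1: 64 days after 2015-01-07 (when the determination is issued) is 2015-03-12; done 2015-02-13 — timely.
Step 2: the window is 5–25 days after 2015-02-13 (when the notice of appeal is served), so 2015-02-18 through 2015-03-10; 2015-02-14 is 4 days too early.
The analysis stops there.

Step 2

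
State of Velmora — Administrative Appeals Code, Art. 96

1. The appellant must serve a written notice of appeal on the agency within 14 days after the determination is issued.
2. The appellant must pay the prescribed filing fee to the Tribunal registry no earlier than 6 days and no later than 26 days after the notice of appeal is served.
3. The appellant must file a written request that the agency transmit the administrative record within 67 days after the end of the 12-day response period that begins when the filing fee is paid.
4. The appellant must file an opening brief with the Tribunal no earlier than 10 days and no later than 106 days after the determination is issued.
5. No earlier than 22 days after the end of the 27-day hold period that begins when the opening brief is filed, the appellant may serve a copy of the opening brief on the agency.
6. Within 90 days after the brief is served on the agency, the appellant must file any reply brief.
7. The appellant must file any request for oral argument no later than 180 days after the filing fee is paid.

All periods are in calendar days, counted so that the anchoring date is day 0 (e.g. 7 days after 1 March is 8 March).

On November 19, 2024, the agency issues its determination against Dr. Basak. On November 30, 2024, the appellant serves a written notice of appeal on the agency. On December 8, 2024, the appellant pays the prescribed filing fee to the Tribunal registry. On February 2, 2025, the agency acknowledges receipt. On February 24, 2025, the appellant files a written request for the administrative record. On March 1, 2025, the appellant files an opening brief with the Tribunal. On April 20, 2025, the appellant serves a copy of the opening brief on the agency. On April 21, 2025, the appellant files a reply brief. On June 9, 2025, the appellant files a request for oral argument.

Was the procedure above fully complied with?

Step 1: 14 days after November 19, 2024 (when the determination is issued) is December 3, 2024; completed November 30, 2024, before the deadline.
Step 2: the window is 6–26 days after November 30, 2024 (when the notice of appeal is served), so December 6, 2024 through December 26, 2024; done December 8, 2024 — within the window.
Step 3: 67 days after December 20, 2024 (end of the 12-day response period, which began when the filing fee is paid on December 8, 2024) is February 25, 2025; completed February 24, 2025, before the deadline.
Step 4: the window is 10–106 days after November 19, 2024 (when the determination is issued), so November 29, 2024 through March 5, 2025; done March 1, 2025, which is between those dates.
Step 5: the earliest permitted date is 22 days after March 28, 2025 (end of the 27-day hold period, which began when the opening brief is filed on March 1, 2025), i.e. April 19, 2025; done April 20, 2025 — permitted.
Step 6: 90 days after April 20, 2025 (when the brief is served on the agency) is July 19, 2025; April 21, 2025 is within that limit.
Step 7: 180 days after December 8, 2024 (when the filing fee is paid) is June 6, 2025; June 9, 2025 misses that deadline by 3 days.

No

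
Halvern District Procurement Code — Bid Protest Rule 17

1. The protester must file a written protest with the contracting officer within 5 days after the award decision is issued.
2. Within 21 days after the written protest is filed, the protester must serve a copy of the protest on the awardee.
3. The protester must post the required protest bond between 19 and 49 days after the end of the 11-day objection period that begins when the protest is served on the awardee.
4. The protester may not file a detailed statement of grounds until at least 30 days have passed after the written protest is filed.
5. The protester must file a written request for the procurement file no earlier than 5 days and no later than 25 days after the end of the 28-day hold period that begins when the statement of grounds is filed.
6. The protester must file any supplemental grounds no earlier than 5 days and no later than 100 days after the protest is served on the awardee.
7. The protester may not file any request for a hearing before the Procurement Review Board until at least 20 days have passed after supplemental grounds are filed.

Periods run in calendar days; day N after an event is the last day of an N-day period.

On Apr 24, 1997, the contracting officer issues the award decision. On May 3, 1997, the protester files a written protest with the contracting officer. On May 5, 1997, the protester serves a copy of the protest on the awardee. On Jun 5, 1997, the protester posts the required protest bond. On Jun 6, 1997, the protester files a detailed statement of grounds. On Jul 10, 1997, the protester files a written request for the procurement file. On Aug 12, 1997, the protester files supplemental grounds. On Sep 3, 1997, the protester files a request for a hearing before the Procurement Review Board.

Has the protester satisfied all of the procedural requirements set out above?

Step 1 — counting 5 days from Apr 24, 1997 (when the award decision is issued) gives a deadline of Apr 29, 1997; done May 3, 1997 — 4 days late.
That is the first point of non-compliance.

No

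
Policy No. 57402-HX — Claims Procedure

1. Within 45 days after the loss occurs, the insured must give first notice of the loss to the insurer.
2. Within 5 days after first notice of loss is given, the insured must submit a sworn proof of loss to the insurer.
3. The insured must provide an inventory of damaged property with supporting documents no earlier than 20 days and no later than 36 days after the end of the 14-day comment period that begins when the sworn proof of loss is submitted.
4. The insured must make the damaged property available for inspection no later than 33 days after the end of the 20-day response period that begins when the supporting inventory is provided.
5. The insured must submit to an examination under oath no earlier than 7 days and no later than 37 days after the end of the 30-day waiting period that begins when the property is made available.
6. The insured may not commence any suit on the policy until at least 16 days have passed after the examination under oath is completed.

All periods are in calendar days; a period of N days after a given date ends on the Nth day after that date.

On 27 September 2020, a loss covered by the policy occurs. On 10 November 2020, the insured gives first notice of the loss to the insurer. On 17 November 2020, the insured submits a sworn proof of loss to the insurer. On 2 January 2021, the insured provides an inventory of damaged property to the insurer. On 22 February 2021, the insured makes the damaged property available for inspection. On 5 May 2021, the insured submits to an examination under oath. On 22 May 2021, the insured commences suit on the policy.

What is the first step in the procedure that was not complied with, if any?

Step 2

Step 1: 45 days after 27 September 2020 (when the loss occurs) is 11 November 2020; done 10 November 2020 — timely.
Step 2: 5 days after 10 November 2020 (when first notice of loss is given) is 15 November 2020; not done until 17 November 2020, 2 days after the deadline.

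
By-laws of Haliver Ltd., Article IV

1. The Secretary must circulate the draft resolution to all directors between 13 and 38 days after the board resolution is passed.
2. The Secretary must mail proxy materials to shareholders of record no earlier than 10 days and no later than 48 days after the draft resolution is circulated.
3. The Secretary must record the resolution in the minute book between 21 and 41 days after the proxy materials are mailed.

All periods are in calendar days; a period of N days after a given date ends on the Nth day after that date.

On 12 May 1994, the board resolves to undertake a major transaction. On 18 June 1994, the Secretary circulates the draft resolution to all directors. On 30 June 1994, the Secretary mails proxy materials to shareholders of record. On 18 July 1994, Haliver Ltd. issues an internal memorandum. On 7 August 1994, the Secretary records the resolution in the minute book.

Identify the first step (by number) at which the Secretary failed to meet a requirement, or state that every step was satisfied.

None — every step was satisfied

Step 1: the window is 13–38 days after 12 May 1994 (when the board resolution is passed), so 25 May 1994 through 19 June 1994; 18 June 1994 falls inside that range.
Step 2: the window is 10–48 days after 18 June 1994 (when the draft resolution is circulated), so 28 June 1994 through 5 August 1994; done 30 June 1994 — within the window.
Step 3: the window is 21–41 days after 30 June 1994 (when the proxy materials are mailed), so 21 July 1994 through 10 August 1994; done 7 August 1994, which is between those dates.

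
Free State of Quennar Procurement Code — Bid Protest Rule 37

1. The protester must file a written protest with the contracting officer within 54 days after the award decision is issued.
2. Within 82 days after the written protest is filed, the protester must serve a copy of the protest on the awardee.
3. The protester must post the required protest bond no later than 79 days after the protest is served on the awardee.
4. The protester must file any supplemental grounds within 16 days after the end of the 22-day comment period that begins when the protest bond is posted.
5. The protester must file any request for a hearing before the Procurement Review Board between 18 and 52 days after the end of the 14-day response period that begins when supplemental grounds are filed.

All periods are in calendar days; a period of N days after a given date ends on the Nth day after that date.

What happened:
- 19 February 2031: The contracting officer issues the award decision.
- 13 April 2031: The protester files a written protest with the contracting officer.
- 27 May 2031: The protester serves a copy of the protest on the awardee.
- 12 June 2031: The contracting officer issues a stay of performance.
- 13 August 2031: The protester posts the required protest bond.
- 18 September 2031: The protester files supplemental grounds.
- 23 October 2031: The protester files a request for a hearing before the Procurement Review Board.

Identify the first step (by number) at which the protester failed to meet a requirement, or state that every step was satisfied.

Step 1: 54 days after 19 February 2031 (when the award decision is issued) is 14 April 2031; completed 13 April 2031, before the deadline.
Step 2: 82 days after 13 April 2031 (when the written protest is filed) is 4 July 2031; 27 May 2031 is within that limit.
Step 3: 79 days after 27 May 2031 (when the protest is served on the awardee) is 14 August 2031; completed 13 August 2031, before the deadline.
Step 4: 16 days after 4 September 2031 (end of the 22-day comment period, which began when the protest bond is posted on 13 August 2031) is 20 September 2031; done 18 September 2031 — timely.
Step 5: the window is 18–52 days after 2 October 2031 (end of the 14-day response period, which began when supplemental grounds are filed on 18 September 2031), so 20 October 2031 through 23 November 2031; done 23 October 2031, which is between those dates.

None — every step was satisfied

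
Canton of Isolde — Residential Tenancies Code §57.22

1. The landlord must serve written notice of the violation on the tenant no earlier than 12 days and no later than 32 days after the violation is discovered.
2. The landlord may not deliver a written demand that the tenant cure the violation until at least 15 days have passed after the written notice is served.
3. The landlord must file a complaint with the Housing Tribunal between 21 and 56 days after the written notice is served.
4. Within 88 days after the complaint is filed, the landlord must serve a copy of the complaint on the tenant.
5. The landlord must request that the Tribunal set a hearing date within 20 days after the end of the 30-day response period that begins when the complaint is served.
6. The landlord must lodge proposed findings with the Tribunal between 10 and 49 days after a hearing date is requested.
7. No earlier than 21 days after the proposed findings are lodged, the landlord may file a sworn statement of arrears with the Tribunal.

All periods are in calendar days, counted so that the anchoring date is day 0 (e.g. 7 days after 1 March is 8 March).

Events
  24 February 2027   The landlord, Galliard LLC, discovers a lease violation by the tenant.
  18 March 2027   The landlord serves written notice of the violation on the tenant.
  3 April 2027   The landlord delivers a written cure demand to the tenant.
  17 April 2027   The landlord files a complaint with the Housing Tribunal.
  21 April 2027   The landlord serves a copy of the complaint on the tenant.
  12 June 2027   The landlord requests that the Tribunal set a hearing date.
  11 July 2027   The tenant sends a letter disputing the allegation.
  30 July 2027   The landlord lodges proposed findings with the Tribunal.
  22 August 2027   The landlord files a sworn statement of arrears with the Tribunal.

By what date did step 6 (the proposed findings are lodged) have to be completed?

31 July 2027

Step 6 runs from 12 June 2027, when a hearing date is requested. The window is 10–49 days after 12 June 2027; it closes on 31 July 2027.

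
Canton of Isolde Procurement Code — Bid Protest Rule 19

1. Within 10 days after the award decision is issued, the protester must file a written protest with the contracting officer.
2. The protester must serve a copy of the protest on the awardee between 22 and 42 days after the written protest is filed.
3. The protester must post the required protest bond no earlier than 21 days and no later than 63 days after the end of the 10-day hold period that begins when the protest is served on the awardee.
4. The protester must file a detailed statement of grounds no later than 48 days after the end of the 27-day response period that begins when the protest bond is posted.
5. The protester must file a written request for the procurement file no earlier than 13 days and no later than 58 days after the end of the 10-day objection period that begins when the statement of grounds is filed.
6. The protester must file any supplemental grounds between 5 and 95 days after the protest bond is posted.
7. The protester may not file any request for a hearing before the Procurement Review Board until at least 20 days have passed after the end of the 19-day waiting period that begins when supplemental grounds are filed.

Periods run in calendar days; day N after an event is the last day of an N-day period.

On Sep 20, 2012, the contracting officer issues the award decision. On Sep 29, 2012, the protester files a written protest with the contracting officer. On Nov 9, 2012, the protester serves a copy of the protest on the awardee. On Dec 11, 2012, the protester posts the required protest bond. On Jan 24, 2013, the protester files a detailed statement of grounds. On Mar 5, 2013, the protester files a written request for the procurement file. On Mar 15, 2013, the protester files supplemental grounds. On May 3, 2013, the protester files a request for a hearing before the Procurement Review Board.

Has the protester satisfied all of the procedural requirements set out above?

Yes

(1) due by Sep 20, 2012 + 10 days = Sep 30, 2012; completed Sep 29, 2012, before the deadline.
(2) the permitted window runs from Sep 29, 2012 + 22 = Oct 21, 2012 to Sep 29, 2012 + 42 = Nov 10, 2012; done Nov 9, 2012, which is between those dates.
(3) the permitted window runs from Nov 19, 2012 + 21 = Dec 10, 2012 to Nov 19, 2012 + 63 = Jan 21, 2013; done Dec 11, 2012 — within the window.
(4) due by Jan 7, 2013 + 48 days = Feb 24, 2013; done Jan 24, 2013 — timely.
(5) the permitted window runs from Feb 3, 2013 + 13 = Feb 16, 2013 to Feb 3, 2013 + 58 = Apr 2, 2013; Mar 5, 2013 falls inside that range.
(6) the permitted window runs from Dec 11, 2012 + 5 = Dec 16, 2012 to Dec 11, 2012 + 95 = Mar 16, 2013; Mar 15, 2013 falls inside that range.
(7) permitted from Apr 3, 2013 + 20 days = Apr 23, 2013 onward; done May 3, 2013 — permitted.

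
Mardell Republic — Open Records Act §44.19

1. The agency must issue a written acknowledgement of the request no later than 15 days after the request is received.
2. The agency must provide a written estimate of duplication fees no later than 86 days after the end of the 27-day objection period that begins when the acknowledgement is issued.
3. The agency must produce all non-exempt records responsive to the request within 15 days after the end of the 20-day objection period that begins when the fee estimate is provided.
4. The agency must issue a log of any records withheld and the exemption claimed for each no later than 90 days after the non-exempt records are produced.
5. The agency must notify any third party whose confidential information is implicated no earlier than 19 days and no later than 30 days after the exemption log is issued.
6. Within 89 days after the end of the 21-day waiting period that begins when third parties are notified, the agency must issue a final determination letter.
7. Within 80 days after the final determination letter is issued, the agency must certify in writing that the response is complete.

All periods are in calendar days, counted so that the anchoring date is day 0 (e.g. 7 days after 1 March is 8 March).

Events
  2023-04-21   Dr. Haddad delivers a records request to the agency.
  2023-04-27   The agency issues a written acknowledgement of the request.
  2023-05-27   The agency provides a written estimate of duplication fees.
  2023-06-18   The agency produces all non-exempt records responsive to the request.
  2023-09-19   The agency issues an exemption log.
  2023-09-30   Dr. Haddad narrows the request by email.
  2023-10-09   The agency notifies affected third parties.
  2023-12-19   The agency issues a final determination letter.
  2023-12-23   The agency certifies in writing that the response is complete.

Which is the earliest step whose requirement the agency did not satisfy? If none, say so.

(1) due by 2023-04-21 + 15 days = 2023-05-06; 2023-04-27 is within that limit.
(2) due by 2023-05-24 + 86 days = 2023-08-18; completed 2023-05-27, before the deadline.
(3) due by 2023-06-16 + 15 days = 2023-07-01; 2023-06-18 is within that limit.
(4) due by 2023-06-18 + 90 days = 2023-09-16; done 2023-09-19 — 3 days late.

Step 4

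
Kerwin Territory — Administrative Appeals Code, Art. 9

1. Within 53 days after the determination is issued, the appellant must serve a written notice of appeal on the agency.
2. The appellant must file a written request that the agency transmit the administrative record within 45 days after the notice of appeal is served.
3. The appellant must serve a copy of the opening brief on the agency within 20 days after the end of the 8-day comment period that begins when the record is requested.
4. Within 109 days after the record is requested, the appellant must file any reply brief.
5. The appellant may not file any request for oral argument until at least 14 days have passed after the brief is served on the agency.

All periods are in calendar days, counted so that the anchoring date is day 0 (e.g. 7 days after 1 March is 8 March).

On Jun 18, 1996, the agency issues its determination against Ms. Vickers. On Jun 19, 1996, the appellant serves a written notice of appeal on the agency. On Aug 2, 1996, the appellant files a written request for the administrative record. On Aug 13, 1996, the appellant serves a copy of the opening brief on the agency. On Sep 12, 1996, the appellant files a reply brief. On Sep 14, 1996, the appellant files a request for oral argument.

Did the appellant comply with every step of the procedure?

Yes

Step 1: 53 days after Jun 18, 1996 (when the determination is issued) is Aug 10, 1996; Jun 19, 1996 is within that limit.
Step 2: 45 days after Jun 19, 1996 (when the notice of appeal is served) is Aug 3, 1996; Aug 2, 1996 is within that limit.
Step 3: 20 days after Aug 10, 1996 (end of the 8-day comment period, which began when the record is requested on Aug 2, 1996) is Aug 30, 1996; Aug 13, 1996 is within that limit.
Step 4: 109 days after Aug 2, 1996 (when the record is requested) is Nov 19, 1996; Sep 12, 1996 is within that limit.
Step 5: the earliest permitted date is 14 days after Aug 13, 1996 (when the brief is served on the agency), i.e. Aug 27, 1996; Sep 14, 1996 is on or after that date.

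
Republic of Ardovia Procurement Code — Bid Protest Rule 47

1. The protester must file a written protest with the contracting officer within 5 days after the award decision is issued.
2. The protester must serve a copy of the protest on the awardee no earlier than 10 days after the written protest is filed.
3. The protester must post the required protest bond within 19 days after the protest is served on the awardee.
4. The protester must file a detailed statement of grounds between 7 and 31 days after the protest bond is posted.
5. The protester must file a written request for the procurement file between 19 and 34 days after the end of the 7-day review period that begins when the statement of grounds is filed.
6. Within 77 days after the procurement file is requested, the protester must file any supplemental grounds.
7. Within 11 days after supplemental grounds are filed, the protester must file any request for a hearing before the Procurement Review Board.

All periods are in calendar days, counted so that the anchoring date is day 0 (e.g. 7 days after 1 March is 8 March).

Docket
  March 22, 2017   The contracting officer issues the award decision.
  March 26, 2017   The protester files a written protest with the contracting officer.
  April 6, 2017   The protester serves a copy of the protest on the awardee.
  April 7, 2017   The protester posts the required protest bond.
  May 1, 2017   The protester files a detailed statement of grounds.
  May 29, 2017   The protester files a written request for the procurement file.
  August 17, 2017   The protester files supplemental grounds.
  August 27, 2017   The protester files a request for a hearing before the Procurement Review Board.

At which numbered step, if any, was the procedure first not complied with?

Step 6

(1) due by March 22, 2017 + 5 days = March 27, 2017; completed March 26, 2017, before the deadline.
(2) permitted from March 26, 2017 + 10 days = April 5, 2017 onward; done April 6, 2017, after the minimum wait.
(3) due by April 6, 2017 + 19 days = April 25, 2017; April 7, 2017 is within that limit.
(4) the permitted window runs from April 7, 2017 + 7 = April 14, 2017 to April 7, 2017 + 31 = May 8, 2017; done May 1, 2017 — within the window.
(5) the permitted window runs from May 8, 2017 + 19 = May 27, 2017 to May 8, 2017 + 34 = June 11, 2017; done May 29, 2017 — within the window.
(6) due by May 29, 2017 + 77 days = August 14, 2017; done August 17, 2017 — 3 days late.
No need to go further; step 6 was not satisfied.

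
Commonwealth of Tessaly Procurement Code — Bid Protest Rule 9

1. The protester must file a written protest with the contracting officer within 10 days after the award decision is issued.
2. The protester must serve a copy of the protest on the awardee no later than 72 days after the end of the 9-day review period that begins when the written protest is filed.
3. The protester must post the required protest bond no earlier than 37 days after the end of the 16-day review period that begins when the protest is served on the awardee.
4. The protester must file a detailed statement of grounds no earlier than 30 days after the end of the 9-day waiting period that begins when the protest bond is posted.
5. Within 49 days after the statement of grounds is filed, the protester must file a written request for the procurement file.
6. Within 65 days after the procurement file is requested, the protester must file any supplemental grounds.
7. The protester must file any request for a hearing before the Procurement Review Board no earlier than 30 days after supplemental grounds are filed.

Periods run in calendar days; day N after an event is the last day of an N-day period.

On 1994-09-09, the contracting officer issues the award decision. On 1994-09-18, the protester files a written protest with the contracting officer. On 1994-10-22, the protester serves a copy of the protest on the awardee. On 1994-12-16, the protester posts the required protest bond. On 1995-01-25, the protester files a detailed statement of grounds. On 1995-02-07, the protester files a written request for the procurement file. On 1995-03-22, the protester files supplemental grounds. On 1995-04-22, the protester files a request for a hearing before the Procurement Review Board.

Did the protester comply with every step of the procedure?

Yes

(1) due by 1994-09-09 + 10 days = 1994-09-19; 1994-09-18 is within that limit.
(2) due by 1994-09-27 + 72 days = 1994-12-08; done 1994-10-22 — timely.
(3) permitted from 1994-11-07 + 37 days = 1994-12-14 onward; done 1994-12-16 — permitted.
(4) permitted from 1994-12-25 + 30 days = 1995-01-24 onward; done 1995-01-25, after the minimum wait.
(5) due by 1995-01-25 + 49 days = 1995-03-15; done 1995-02-07 — timely.
(6) due by 1995-02-07 + 65 days = 1995-04-13; 1995-03-22 is within that limit.
(7) permitted from 1995-03-22 + 30 days = 1995-04-21 onward; 1995-04-22 is on or after that date.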